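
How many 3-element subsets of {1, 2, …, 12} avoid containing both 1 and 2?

All 3-subsets: C(12,3) = 220. Those containing both fixed elements: C(10,1) = 10.
220 − 10 = 210.

210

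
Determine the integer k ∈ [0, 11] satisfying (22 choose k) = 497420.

9

C(22,k) increases on 0 ≤ k ≤ 11. C(22,8) = 319770 and C(22,9) = 497420, so k = 9.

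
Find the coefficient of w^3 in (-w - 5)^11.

-64453125

The general term is C(11,j)·(-w)^j·(-5)^(11-j); the w^3 term has j = 3.
C(11,3) = 165.
Coefficient = C(11,3) · (-1)^3 · (-5)^8 = 165 · (-1) · 390625 = -64453125.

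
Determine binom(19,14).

11628

C(19,14) = C(19,5) by symmetry.
C(19,5) = (19·18·17·16·15) / 5! = 1395360 / 120 = 11628.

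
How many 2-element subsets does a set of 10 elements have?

45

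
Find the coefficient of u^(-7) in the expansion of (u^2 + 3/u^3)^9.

General term: C(9,j)·(u^2)^j·(3/u^3)^(9-j), with u-exponent 2j − 3(9−j) = 5j − 27.
Set 5j − 27 = -7: j = 4.
C(9,4) = 126; 1^4 = 1; 3^5 = 243.
Coefficient = 126 · 1 · 243 = 30618.

30618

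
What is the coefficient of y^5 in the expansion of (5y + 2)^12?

316800000

The general term is C(12,j)·(5y)^j·(2)^(12-j); the y^5 term has j = 5.
C(12,5) = 792.
Coefficient = C(12,5) · 5^5 · 2^7 = 792 · 3125 · 128 = 316800000.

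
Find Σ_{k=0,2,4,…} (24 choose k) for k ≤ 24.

8388608

Even-k terms of row 24 sum to 2^23 = 8388608.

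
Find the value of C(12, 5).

792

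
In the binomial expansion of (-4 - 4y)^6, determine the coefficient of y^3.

The general term is C(6,j)·(-4)^j·(-4y)^(6-j); the y^3 term has j = 3.
C(6,3) = 20.
Coefficient = C(6,3) · (-4)^3 · (-4)^3 = 20 · (-64) · (-64) = 81920.

81920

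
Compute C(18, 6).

C(18,6) = (18·17·16·15·14·13) / 6! = 13366080 / 720 = 18564.

18564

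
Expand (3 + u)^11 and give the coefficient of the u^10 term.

33

The general term is C(11,j)·(3)^j·(u)^(11-j); the u^10 term has j = 1.
C(11,1) = 11.
Coefficient = C(11,1) · 3^1 = 11 · 3 = 33.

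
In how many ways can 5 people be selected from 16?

4368

This is C(16,5) = 4368.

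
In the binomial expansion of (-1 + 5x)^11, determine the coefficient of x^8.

The general term is C(11,j)·(-1)^j·(5x)^(11-j); the x^8 term has j = 3.
C(11,3) = 165.
Coefficient = C(11,3) · (-1)^3 · 5^8 = 165 · (-1) · 390625 = -64453125.

-64453125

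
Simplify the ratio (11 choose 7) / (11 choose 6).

C(n,k+1)/C(n,k) = (n−k)/(k+1) = (11−6)/(6+1) = 5/7.

5/7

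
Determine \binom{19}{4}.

C(19,4) = (19·18·17·16) / 4! = 93024 / 24 = 3876.

3876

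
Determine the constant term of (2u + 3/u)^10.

1959552

General term: C(10,j)·(2u)^j·(3/u)^(10-j), with u-exponent 1j − 1(10−j) = 2j − 10.
Set 2j − 10 = 0: j = 5.
C(10,5) = 252; 2^5 = 32; 3^5 = 243.
Coefficient = 252 · 32 · 243 = 1959552.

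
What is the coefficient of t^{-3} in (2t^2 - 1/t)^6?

-12

General term: C(6,j)·(2t^2)^j·(-1/t)^(6-j), with t-exponent 2j − 1(6−j) = 3j − 6.
Set 3j − 6 = -3: j = 1.
C(6,1) = 6; 2^1 = 2; (-1)^5 = -1.
Coefficient = 6 · 2 · (-1) = -12.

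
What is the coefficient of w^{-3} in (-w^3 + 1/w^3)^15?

-6435

General term: C(15,j)·(-w^3)^j·(1/w^3)^(15-j), with w-exponent 3j − 3(15−j) = 6j − 45.
Set 6j − 45 = -3: j = 7.
C(15,7) = 6435; (-1)^7 = -1; 1^8 = 1.
Coefficient = 6435 · (-1) · 1 = -6435.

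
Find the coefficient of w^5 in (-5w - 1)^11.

The general term is C(11,j)·(-5w)^j·(-1)^(11-j); the w^5 term has j = 5.
C(11,5) = 462.
Coefficient = C(11,5) · (-5)^5 = 462 · (-3125) = -1443750.

-1443750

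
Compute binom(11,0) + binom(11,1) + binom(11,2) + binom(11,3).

232

1 + 11 + 55 + 165 = 232.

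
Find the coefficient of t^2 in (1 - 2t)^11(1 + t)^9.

Coefficient of t^2 = Σ_{j} C(11,j)·(-2)^j·C(9,2-j)·1^(2-j) for j from 0 to 2.
= 36 + (-198) + 220 = 58.

58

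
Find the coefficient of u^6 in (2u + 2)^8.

The general term is C(8,j)·(2u)^j·(2)^(8-j); the u^6 term has j = 6.
C(8,6) = 28.
Coefficient = C(8,6) · 2^6 · 2^2 = 28 · 64 · 4 = 7168.

7168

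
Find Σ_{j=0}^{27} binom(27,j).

The entries of row 27 sum to 2^27 = 134217728.

134217728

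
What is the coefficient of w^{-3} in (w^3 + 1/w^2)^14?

General term: C(14,j)·(w^3)^j·(1/w^2)^(14-j), with w-exponent 3j − 2(14−j) = 5j − 28.
Set 5j − 28 = -3: j = 5.
C(14,5) = 2002; 1^5 = 1; 1^9 = 1.
Coefficient = 2002 · 1 · 1 = 2002.

2002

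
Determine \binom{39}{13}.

C(39,13) = (39·38·37·36·35·34·33·32·31·30·29·28·27) / 13! = 50578512186237235200 / 6227020800 = 8122425444.

8122425444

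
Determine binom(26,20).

C(26,20) = C(26,6) by symmetry.
C(26,6) = (26·25·24·23·22·21) / 6! = 165765600 / 720 = 230230.

230230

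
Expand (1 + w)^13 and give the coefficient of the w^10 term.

286

The general term is C(13,j)·(1)^j·(w)^(13-j); the w^10 term has j = 3.
C(13,3) = 286.
Coefficient = C(13,3) = 286.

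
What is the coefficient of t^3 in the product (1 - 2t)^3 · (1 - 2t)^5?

Coefficient of t^3 = Σ_{j} C(3,j)·(-2)^j·C(5,3-j)·(-2)^(3-j) for j from 0 to 3.
= (-80) + (-240) + (-120) + (-8) = -448.

-448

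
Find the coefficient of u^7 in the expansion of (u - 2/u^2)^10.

General term: C(10,j)·(u)^j·(-2/u^2)^(10-j), with u-exponent 1j − 2(10−j) = 3j − 20.
Set 3j − 20 = 7: j = 9.
C(10,9) = 10; 1^9 = 1; (-2)^1 = -2.
Coefficient = 10 · 1 · (-2) = -20.

-20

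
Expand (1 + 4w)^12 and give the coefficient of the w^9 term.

57671680

The general term is C(12,j)·(1)^j·(4w)^(12-j); the w^9 term has j = 3.
C(12,3) = 220.
Coefficient = C(12,3) · 4^9 = 220 · 262144 = 57671680.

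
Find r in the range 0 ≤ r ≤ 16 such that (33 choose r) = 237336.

5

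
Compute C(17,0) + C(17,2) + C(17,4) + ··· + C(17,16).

Even-k terms of row 17 sum to 2^16 = 65536.

65536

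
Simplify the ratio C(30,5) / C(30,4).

C(n,k+1)/C(n,k) = (n−k)/(k+1) = (30−4)/(4+1) = 26/5.

26/5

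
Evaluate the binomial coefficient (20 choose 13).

77520

C(20,13) = C(20,7) by symmetry.
C(20,7) = (20·19·18·17·16·15·14) / 7! = 390700800 / 5040 = 77520.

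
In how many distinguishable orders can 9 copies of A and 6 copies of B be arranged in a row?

Choose positions for the A's: C(15,9) = 5005.

5005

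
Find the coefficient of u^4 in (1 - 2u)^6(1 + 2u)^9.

-48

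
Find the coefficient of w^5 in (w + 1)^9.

126

The general term is C(9,j)·(w)^j·(1)^(9-j); the w^5 term has j = 5.
C(9,5) = 126.
Coefficient = C(9,5) = 126.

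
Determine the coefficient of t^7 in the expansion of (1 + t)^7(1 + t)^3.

120

(1 + t)^7(1 + t)^3 = (1 + t)^10, so the coefficient of t^7 is C(10,7)·1^7 = 120·1 = 120.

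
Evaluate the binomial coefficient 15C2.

C(15,2) = (15·14) / 2! = 210 / 2 = 105.

105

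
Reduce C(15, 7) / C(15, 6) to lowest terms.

C(n,k+1)/C(n,k) = (n−k)/(k+1) = (15−6)/(6+1) = 9/7.

9/7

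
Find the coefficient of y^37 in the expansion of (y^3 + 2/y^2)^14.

28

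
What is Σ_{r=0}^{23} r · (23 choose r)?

96468992

Since r·C(23,r) = 23·C(22,r−1), the sum is 23·2^22 = 23·4194304 = 96468992.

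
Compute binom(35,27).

23535820

C(35,27) = C(35,8) by symmetry.
C(35,8) = (35·34·33·32·31·30·29·28) / 8! = 948964262400 / 40320 = 23535820.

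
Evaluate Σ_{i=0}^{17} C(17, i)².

Σ C(17,i)² is the coefficient of x^17 in (1+x)^17(1+x)^17 = (1+x)^34, i.e. C(34,17) = 2333606220.

2333606220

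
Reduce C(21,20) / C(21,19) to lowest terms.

1/10

C(n,k+1)/C(n,k) = (n−k)/(k+1) = (21−19)/(19+1) = 2/20 = 1/10.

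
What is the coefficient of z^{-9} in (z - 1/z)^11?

General term: C(11,j)·(z)^j·(-1/z)^(11-j), with z-exponent 1j − 1(11−j) = 2j − 11.
Set 2j − 11 = -9: j = 1.
C(11,1) = 11; 1^1 = 1; (-1)^10 = 1.
Coefficient = 11 · 1 · 1 = 11.

11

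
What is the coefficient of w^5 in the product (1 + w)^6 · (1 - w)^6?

Coefficient of w^5 = Σ_{j} C(6,j)·1^j·C(6,5-j)·(-1)^(5-j) for j from 0 to 5.
= (-6) + 90 + (-300) + 300 + (-90) + 6 = 0.

0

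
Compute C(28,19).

6906900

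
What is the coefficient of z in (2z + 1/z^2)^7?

672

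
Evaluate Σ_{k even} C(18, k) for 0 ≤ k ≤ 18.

Half of (1+1)^18 + (1−1)^18 gives the even-index sum: 2^17 = 131072.

131072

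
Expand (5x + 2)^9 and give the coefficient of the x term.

11520

The general term is C(9,j)·(5x)^j·(2)^(9-j); the x^1 term has j = 1.
C(9,1) = 9.
Coefficient = C(9,1) · 5^1 · 2^8 = 9 · 5 · 256 = 11520.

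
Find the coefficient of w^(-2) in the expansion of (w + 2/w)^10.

13440

General term: C(10,j)·(w)^j·(2/w)^(10-j), with w-exponent 1j − 1(10−j) = 2j − 10.
Set 2j − 10 = -2: j = 4.
C(10,4) = 210; 1^4 = 1; 2^6 = 64.
Coefficient = 210 · 1 · 64 = 13440.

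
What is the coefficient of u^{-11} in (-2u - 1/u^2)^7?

General term: C(7,j)·(-2u)^j·(-1/u^2)^(7-j), with u-exponent 1j − 2(7−j) = 3j − 14.
Set 3j − 14 = -11: j = 1.
C(7,1) = 7; (-2)^1 = -2; (-1)^6 = 1.
Coefficient = 7 · (-2) · 1 = -14.

-14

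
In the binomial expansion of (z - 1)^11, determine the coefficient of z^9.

55

The general term is C(11,j)·(z)^j·(-1)^(11-j); the z^9 term has j = 9.
C(11,9) = 55.
Coefficient = C(11,9) = 55.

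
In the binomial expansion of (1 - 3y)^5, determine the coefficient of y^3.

-270

The general term is C(5,j)·(1)^j·(-3y)^(5-j); the y^3 term has j = 2.
C(5,2) = 10.
Coefficient = C(5,2) · (-3)^3 = 10 · (-27) = -270.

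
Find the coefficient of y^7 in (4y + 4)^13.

115158810624

The general term is C(13,j)·(4y)^j·(4)^(13-j); the y^7 term has j = 7.
C(13,7) = 1716.
Coefficient = C(13,7) · 4^7 · 4^6 = 1716 · 16384 · 4096 = 115158810624.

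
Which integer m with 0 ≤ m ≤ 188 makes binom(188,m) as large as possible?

C(188,m) is maximized at m = 188/2 = 94.

94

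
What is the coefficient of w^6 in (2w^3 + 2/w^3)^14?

49201152

General term: C(14,j)·(2w^3)^j·(2/w^3)^(14-j), with w-exponent 3j − 3(14−j) = 6j − 42.
Set 6j − 42 = 6: j = 8.
C(14,8) = 3003; 2^8 = 256; 2^6 = 64.
Coefficient = 3003 · 256 · 64 = 49201152.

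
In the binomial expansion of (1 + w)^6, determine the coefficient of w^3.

20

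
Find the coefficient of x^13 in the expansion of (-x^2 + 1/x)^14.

-2002

General term: C(14,j)·(-x^2)^j·(1/x)^(14-j), with x-exponent 2j − 1(14−j) = 3j − 14.
Set 3j − 14 = 13: j = 9.
C(14,9) = 2002; (-1)^9 = -1; 1^5 = 1.
Coefficient = 2002 · (-1) · 1 = -2002.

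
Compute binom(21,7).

116280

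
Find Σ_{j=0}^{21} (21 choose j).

2097152

Setting x = 1 in (1+x)^21 gives Σ C(21,j) = 2^21 = 2097152.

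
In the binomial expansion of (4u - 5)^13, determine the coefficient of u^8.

-263577600000

The general term is C(13,j)·(4u)^j·(-5)^(13-j); the u^8 term has j = 8.
C(13,8) = 1287.
Coefficient = C(13,8) · 4^8 · (-5)^5 = 1287 · 65536 · (-3125) = -263577600000.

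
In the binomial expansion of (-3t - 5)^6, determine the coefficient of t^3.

The general term is C(6,j)·(-3t)^j·(-5)^(6-j); the t^3 term has j = 3.
C(6,3) = 20.
Coefficient = C(6,3) · (-3)^3 · (-5)^3 = 20 · (-27) · (-125) = 67500.

67500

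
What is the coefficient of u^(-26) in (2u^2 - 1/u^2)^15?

General term: C(15,j)·(2u^2)^j·(-1/u^2)^(15-j), with u-exponent 2j − 2(15−j) = 4j − 30.
Set 4j − 30 = -26: j = 1.
C(15,1) = 15; 2^1 = 2; (-1)^14 = 1.
Coefficient = 15 · 2 · 1 = 30.

30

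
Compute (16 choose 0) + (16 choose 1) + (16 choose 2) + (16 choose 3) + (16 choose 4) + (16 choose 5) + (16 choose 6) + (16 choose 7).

1 + 16 + 120 + 560 + 1820 + 4368 + 8008 + 11440 = 26333.

26333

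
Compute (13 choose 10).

286

C(13,10) = C(13,3) by symmetry.
C(13,3) = (13·12·11) / 3! = 1716 / 6 = 286.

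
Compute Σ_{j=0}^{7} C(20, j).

1 + 20 + 190 + 1140 + 4845 + 15504 + 38760 + 77520 = 137980.

137980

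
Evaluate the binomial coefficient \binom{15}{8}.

6435

C(15,8) = C(15,7) by symmetry.
C(15,7) = (15·14·13·12·11·10·9) / 7! = 32432400 / 5040 = 6435.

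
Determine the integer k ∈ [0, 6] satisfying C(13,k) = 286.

3

C(13,k) increases on 0 ≤ k ≤ 6. C(13,2) = 78 and C(13,3) = 286, so k = 3.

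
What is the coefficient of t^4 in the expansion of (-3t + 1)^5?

405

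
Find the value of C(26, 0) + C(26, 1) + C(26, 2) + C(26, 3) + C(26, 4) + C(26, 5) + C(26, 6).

1 + 26 + 325 + 2600 + 14950 + 65780 + 230230 = 313912.

313912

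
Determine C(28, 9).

C(28,9) = (28·27·26·25·24·23·22·21·20) / 9! = 2506375872000 / 362880 = 6906900.

6906900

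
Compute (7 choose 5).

C(7,5) = C(7,2) by symmetry.
C(7,2) = (7·6) / 2! = 42 / 2 = 21.

21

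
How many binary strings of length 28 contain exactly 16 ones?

30421755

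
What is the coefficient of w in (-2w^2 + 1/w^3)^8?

-1792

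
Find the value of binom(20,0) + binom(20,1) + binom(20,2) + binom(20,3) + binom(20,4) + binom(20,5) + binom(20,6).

60460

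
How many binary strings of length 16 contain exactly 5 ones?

4368

Choose the 5 positions: C(16,5) = 4368.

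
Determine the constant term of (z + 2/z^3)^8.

General term: C(8,j)·(z)^j·(2/z^3)^(8-j), with z-exponent 1j − 3(8−j) = 4j − 24.
Set 4j − 24 = 0: j = 6.
C(8,6) = 28; 1^6 = 1; 2^2 = 4.
Coefficient = 28 · 1 · 4 = 112.

112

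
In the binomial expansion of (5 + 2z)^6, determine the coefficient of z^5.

The general term is C(6,j)·(5)^j·(2z)^(6-j); the z^5 term has j = 1.
C(6,1) = 6.
Coefficient = C(6,1) · 5^1 · 2^5 = 6 · 5 · 32 = 960.

960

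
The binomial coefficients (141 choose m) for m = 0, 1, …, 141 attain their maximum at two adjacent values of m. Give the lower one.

For odd n = 141, C(141,m) peaks at m = (n−1)/2 and (n+1)/2; the lower is 70.

70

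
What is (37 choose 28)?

124403620

C(37,28) = C(37,9) by symmetry.
C(37,9) = (37·36·35·34·33·32·31·30·29) / 9! = 45143585625600 / 362880 = 124403620.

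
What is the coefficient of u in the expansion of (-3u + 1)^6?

The general term is C(6,j)·(-3u)^j·(1)^(6-j); the u^1 term has j = 1.
C(6,1) = 6.
Coefficient = C(6,1) · (-3)^1 = 6 · (-3) = -18.

-18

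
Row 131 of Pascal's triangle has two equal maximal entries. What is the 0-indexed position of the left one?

For odd n = 131, C(131,j) peaks at j = (n−1)/2 and (n+1)/2; the lesser is 65.

65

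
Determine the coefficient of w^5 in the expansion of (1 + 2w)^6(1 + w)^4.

2364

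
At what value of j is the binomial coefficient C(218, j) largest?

109

C(218,j) is maximized at j = 218/2 = 109.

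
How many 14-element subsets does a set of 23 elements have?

817190

C(23,14) = C(23,9) by symmetry.
C(23,9) = (23·22·21·20·19·18·17·16·15) / 9! = 296541907200 / 362880 = 817190.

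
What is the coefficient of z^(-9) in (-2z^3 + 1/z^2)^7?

General term: C(7,j)·(-2z^3)^j·(1/z^2)^(7-j), with z-exponent 3j − 2(7−j) = 5j − 14.
Set 5j − 14 = -9: j = 1.
C(7,1) = 7; (-2)^1 = -2; 1^6 = 1.
Coefficient = 7 · (-2) · 1 = -14.

-14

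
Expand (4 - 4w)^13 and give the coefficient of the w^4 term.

47982837760

The general term is C(13,j)·(4)^j·(-4w)^(13-j); the w^4 term has j = 9.
C(13,9) = 715.
Coefficient = C(13,9) · 4^9 · (-4)^4 = 715 · 262144 · 256 = 47982837760.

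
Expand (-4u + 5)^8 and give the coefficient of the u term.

-2500000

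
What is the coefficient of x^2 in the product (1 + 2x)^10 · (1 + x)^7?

341

Coefficient of x^2 = Σ_{j} C(10,j)·2^j·C(7,2-j)·1^(2-j) for j from 0 to 2.
= 21 + 140 + 180 = 341.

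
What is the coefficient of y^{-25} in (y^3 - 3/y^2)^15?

71744535

General term: C(15,j)·(y^3)^j·(-3/y^2)^(15-j), with y-exponent 3j − 2(15−j) = 5j − 30.
Set 5j − 30 = -25: j = 1.
C(15,1) = 15; 1^1 = 1; (-3)^14 = 4782969.
Coefficient = 15 · 1 · 4782969 = 71744535.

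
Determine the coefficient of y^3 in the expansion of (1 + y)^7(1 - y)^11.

Coefficient of y^3 = Σ_{j} C(7,j)·1^j·C(11,3-j)·(-1)^(3-j) for j from 0 to 3.
= (-165) + 385 + (-231) + 35 = 24.

24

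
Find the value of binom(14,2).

91

C(14,2) = (14·13) / 2! = 182 / 2 = 91.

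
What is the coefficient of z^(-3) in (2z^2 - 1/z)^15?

General term: C(15,j)·(2z^2)^j·(-1/z)^(15-j), with z-exponent 2j − 1(15−j) = 3j − 15.
Set 3j − 15 = -3: j = 4.
C(15,4) = 1365; 2^4 = 16; (-1)^11 = -1.
Coefficient = 1365 · 16 · (-1) = -21840.

-21840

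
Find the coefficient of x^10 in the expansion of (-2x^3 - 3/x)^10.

1959552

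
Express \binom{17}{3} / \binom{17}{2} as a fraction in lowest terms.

C(n,k+1)/C(n,k) = (n−k)/(k+1) = (17−2)/(2+1) = 15/3 = 5.

5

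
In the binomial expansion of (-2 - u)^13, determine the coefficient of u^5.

The general term is C(13,j)·(-2)^j·(-u)^(13-j); the u^5 term has j = 8.
C(13,8) = 1287.
Coefficient = C(13,8) · (-2)^8 · (-1)^5 = 1287 · 256 · (-1) = -329472.

-329472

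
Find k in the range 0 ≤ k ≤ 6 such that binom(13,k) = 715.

4

C(13,k) increases on 0 ≤ k ≤ 6. C(13,3) = 286 and C(13,4) = 715, so k = 4.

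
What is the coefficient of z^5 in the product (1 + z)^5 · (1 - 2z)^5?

Coefficient of z^5 = Σ_{j} C(5,j)·1^j·C(5,5-j)·(-2)^(5-j) for j from 0 to 5.
= (-32) + 400 + (-800) + 400 + (-50) + 1 = -81.

-81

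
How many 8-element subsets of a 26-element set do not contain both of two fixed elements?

All 8-subsets: C(26,8) = 1562275. Those containing both fixed elements: C(24,6) = 134596.
1562275 − 134596 = 1427679.

1427679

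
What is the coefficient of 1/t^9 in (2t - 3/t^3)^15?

1868106240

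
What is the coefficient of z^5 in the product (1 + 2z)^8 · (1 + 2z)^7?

96096

Coefficient of z^5 = Σ_{j} C(8,j)·2^j·C(7,5-j)·2^(5-j) for j from 0 to 5.
= 672 + 8960 + 31360 + 37632 + 15680 + 1792 = 96096.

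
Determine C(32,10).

C(32,10) = (32·31·30·29·28·27·26·25·24·23) / 10! = 234102016512000 / 3628800 = 64512240.

64512240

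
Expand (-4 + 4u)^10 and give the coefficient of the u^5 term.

-264241152

The general term is C(10,j)·(-4)^j·(4u)^(10-j); the u^5 term has j = 5.
C(10,5) = 252.
Coefficient = C(10,5) · (-4)^5 · 4^5 = 252 · (-1024) · 1024 = -264241152.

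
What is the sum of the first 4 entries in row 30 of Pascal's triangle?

1 + 30 + 435 + 4060 = 4526.

4526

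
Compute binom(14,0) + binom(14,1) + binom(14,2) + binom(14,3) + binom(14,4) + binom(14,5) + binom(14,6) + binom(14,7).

9908

1 + 14 + 91 + 364 + 1001 + 2002 + 3003 + 3432 = 9908.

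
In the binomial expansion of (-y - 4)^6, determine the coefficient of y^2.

3840

The general term is C(6,j)·(-y)^j·(-4)^(6-j); the y^2 term has j = 2.
C(6,2) = 15.
Coefficient = C(6,2) · (-4)^4 = 15 · 256 = 3840.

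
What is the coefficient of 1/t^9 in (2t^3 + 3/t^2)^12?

34642080

General term: C(12,j)·(2t^3)^j·(3/t^2)^(12-j), with t-exponent 3j − 2(12−j) = 5j − 24.
Set 5j − 24 = -9: j = 3.
C(12,3) = 220; 2^3 = 8; 3^9 = 19683.
Coefficient = 220 · 8 · 19683 = 34642080.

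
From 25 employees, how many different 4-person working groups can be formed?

12650

This is C(25,4) = 12650.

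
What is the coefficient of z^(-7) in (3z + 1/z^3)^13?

8444007

General term: C(13,j)·(3z)^j·(1/z^3)^(13-j), with z-exponent 1j − 3(13−j) = 4j − 39.
Set 4j − 39 = -7: j = 8.
C(13,8) = 1287; 3^8 = 6561; 1^5 = 1.
Coefficient = 1287 · 6561 · 1 = 8444007.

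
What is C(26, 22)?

14950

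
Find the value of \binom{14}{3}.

364

C(14,3) = (14·13·12) / 3! = 2184 / 6 = 364.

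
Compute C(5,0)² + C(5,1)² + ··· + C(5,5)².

By Vandermonde's identity, Σ C(5,k)² = C(10,5) = 252.

252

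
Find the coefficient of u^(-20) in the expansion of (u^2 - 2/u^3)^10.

11520

General term: C(10,j)·(u^2)^j·(-2/u^3)^(10-j), with u-exponent 2j − 3(10−j) = 5j − 30.
Set 5j − 30 = -20: j = 2.
C(10,2) = 45; 1^2 = 1; (-2)^8 = 256.
Coefficient = 45 · 1 · 256 = 11520.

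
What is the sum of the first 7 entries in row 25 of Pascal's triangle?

1 + 25 + 300 + 2300 + 12650 + 53130 + 177100 = 245506.

245506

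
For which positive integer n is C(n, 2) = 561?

n(n−1)/2 = 561 ⇒ n(n−1) = 1122. Since 34·33 = 1122, n = 34.

34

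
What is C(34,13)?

C(34,13) = (34·33·32·31·30·29·28·27·26·25·24·23·22) / 13! = 5778574175582208000 / 6227020800 = 927983760.

927983760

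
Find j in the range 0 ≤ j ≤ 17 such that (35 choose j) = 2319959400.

14

C(35,j) increases on 0 ≤ j ≤ 17. C(35,13) = 1476337800 and C(35,14) = 2319959400, so j = 14.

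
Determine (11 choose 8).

C(11,8) = C(11,3) by symmetry.
C(11,3) = (11·10·9) / 3! = 990 / 6 = 165.

165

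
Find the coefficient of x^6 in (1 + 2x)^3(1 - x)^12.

352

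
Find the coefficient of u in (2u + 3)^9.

118098

The general term is C(9,j)·(2u)^j·(3)^(9-j); the u^1 term has j = 1.
C(9,1) = 9.
Coefficient = C(9,1) · 2^1 · 3^8 = 9 · 2 · 6561 = 118098.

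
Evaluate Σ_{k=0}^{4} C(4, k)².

By Vandermonde's identity, Σ C(4,k)² = C(8,4) = 70.

70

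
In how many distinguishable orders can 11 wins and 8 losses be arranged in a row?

75582

Choose positions for the wins: C(19,11) = 75582.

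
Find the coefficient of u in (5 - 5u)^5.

The general term is C(5,j)·(5)^j·(-5u)^(5-j); the u^1 term has j = 4.
C(5,4) = 5.
Coefficient = C(5,4) · 5^4 · (-5)^1 = 5 · 625 · (-5) = -15625.

-15625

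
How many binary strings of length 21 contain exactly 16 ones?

Choose the 16 positions: C(21,16) = 20349.

20349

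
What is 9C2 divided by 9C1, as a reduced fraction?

C(n,k+1)/C(n,k) = (n−k)/(k+1) = (9−1)/(1+1) = 8/2 = 4.

4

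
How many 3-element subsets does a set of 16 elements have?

C(16,3) = (16·15·14) / 3! = 3360 / 6 = 560.

560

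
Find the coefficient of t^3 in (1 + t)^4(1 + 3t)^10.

Coefficient of t^3 = Σ_{j} C(4,j)·1^j·C(10,3-j)·3^(3-j) for j from 0 to 3.
= 3240 + 1620 + 180 + 4 = 5044.

5044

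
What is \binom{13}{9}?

C(13,9) = C(13,4) by symmetry.
C(13,4) = (13·12·11·10) / 4! = 17160 / 24 = 715.

715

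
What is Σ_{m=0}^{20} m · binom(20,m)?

Since m·C(20,m) = 20·C(19,m−1), the sum is 20·2^19 = 20·524288 = 10485760.

10485760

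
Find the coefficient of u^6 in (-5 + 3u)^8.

The general term is C(8,j)·(-5)^j·(3u)^(8-j); the u^6 term has j = 2.
C(8,2) = 28.
Coefficient = C(8,2) · (-5)^2 · 3^6 = 28 · 25 · 729 = 510300.

510300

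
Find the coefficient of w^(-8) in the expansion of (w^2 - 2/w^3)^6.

240

General term: C(6,j)·(w^2)^j·(-2/w^3)^(6-j), with w-exponent 2j − 3(6−j) = 5j − 18.
Set 5j − 18 = -8: j = 2.
C(6,2) = 15; 1^2 = 1; (-2)^4 = 16.
Coefficient = 15 · 1 · 16 = 240.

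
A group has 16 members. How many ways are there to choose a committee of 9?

11440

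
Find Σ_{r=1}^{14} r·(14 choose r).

Since r·C(14,r) = 14·C(13,r−1), the sum is 14·2^13 = 14·8192 = 114688.

114688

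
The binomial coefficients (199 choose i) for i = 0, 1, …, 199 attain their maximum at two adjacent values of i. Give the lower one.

99

For odd n = 199, C(199,i) peaks at i = (n−1)/2 and (n+1)/2; the lower is 99.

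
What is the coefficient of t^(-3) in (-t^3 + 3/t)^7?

General term: C(7,j)·(-t^3)^j·(3/t)^(7-j), with t-exponent 3j − 1(7−j) = 4j − 7.
Set 4j − 7 = -3: j = 1.
C(7,1) = 7; (-1)^1 = -1; 3^6 = 729.
Coefficient = 7 · (-1) · 729 = -5103.

-5103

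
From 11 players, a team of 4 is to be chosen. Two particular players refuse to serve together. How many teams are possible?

294

All 4-subsets: C(11,4) = 330. Those containing both fixed elements: C(9,2) = 36.
330 − 36 = 294.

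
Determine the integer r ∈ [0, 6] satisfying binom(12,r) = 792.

C(12,r) increases on 0 ≤ r ≤ 6. C(12,4) = 495 and C(12,5) = 792, so r = 5.

5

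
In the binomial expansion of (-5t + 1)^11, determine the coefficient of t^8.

The general term is C(11,j)·(-5t)^j·(1)^(11-j); the t^8 term has j = 8.
C(11,8) = 165.
Coefficient = C(11,8) · (-5)^8 = 165 · 390625 = 64453125.

64453125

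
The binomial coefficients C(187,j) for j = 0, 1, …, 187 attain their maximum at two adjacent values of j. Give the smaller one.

93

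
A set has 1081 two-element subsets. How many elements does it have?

47

n(n−1)/2 = 1081 ⇒ n(n−1) = 2162. Since 47·46 = 2162, n = 47.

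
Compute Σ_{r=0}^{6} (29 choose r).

621616

1 + 29 + 406 + 3654 + 23751 + 118755 + 475020 = 621616.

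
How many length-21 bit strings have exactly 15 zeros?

54264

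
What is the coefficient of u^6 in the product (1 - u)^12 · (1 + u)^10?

Coefficient of u^6 = Σ_{j} C(12,j)·(-1)^j·C(10,6-j)·1^(6-j) for j from 0 to 6.
= 210 + (-3024) + 13860 + (-26400) + 22275 + (-7920) + 924 = -75.

-75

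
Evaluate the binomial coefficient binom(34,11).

286097760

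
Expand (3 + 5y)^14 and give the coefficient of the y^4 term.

36942530625

The general term is C(14,j)·(3)^j·(5y)^(14-j); the y^4 term has j = 10.
C(14,10) = 1001.
Coefficient = C(14,10) · 3^10 · 5^4 = 1001 · 59049 · 625 = 36942530625.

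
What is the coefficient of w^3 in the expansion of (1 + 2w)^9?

672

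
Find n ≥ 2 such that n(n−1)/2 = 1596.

57

n(n−1)/2 = 1596 ⇒ n(n−1) = 3192. Since 57·56 = 3192, n = 57.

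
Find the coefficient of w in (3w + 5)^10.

The general term is C(10,j)·(3w)^j·(5)^(10-j); the w^1 term has j = 1.
C(10,1) = 10.
Coefficient = C(10,1) · 3^1 · 5^9 = 10 · 3 · 1953125 = 58593750.

58593750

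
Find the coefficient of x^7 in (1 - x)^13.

-1716

The general term is C(13,j)·(1)^j·(-x)^(13-j); the x^7 term has j = 6.
C(13,6) = 1716.
Coefficient = C(13,6) · (-1)^7 = 1716 · (-1) = -1716.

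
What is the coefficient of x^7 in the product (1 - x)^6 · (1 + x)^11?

Coefficient of x^7 = Σ_{j} C(6,j)·(-1)^j·C(11,7-j)·1^(7-j) for j from 0 to 6.
= 330 + (-2772) + 6930 + (-6600) + 2475 + (-330) + 11 = 44.

44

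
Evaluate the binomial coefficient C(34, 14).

C(34,14) = (34·33·32·31·30·29·28·27·26·25·24·23·22·21) / 14! = 121350057687226368000 / 87178291200 = 1391975640.

1391975640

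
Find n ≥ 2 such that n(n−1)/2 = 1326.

52

n(n−1)/2 = 1326 ⇒ n(n−1) = 2652. Since 52·51 = 2652, n = 52.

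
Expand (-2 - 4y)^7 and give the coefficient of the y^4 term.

-71680

The general term is C(7,j)·(-2)^j·(-4y)^(7-j); the y^4 term has j = 3.
C(7,3) = 35.
Coefficient = C(7,3) · (-2)^3 · (-4)^4 = 35 · (-8) · 256 = -71680.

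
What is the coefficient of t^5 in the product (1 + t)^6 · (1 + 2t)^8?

Coefficient of t^5 = Σ_{j} C(6,j)·1^j·C(8,5-j)·2^(5-j) for j from 0 to 5.
= 1792 + 6720 + 6720 + 2240 + 240 + 6 = 17718.

17718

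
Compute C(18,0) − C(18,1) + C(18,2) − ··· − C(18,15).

-136

The partial alternating sum Σ_{k=0}^{15} (−1)^k C(18,k) = (−1)^15 C(17,15) = -136.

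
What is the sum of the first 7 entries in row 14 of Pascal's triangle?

1 + 14 + 91 + 364 + 1001 + 2002 + 3003 = 6476.

6476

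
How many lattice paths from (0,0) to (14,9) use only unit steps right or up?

Each path is a sequence of 23 steps with 14 rights: C(23,14) = 817190.

817190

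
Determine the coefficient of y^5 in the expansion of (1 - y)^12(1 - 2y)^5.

Coefficient of y^5 = Σ_{j} C(12,j)·(-1)^j·C(5,5-j)·(-2)^(5-j) for j from 0 to 5.
= (-32) + (-960) + (-5280) + (-8800) + (-4950) + (-792) = -20814.

-20814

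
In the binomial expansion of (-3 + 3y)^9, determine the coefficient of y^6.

The general term is C(9,j)·(-3)^j·(3y)^(9-j); the y^6 term has j = 3.
C(9,3) = 84.
Coefficient = C(9,3) · (-3)^3 · 3^6 = 84 · (-27) · 729 = -1653372.

-1653372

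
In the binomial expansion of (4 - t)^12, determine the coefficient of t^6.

3784704

The general term is C(12,j)·(4)^j·(-t)^(12-j); the t^6 term has j = 6.
C(12,6) = 924.
Coefficient = C(12,6) · 4^6 = 924 · 4096 = 3784704.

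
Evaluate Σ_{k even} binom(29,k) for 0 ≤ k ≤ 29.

268435456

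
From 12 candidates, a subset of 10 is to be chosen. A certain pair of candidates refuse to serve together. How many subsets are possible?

21

All 10-subsets: C(12,10) = 66. Those containing both fixed elements: C(10,8) = 45.
66 − 45 = 21.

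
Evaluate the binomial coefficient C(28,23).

C(28,23) = C(28,5) by symmetry.
C(28,5) = (28·27·26·25·24) / 5! = 11793600 / 120 = 98280.

98280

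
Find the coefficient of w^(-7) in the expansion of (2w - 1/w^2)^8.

-448

General term: C(8,j)·(2w)^j·(-1/w^2)^(8-j), with w-exponent 1j − 2(8−j) = 3j − 16.
Set 3j − 16 = -7: j = 3.
C(8,3) = 56; 2^3 = 8; (-1)^5 = -1.
Coefficient = 56 · 8 · (-1) = -448.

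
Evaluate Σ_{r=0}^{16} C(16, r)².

By Vandermonde's identity, Σ C(16,r)² = C(32,16) = 601080390.

601080390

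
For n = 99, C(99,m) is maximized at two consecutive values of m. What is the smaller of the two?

For odd n = 99, C(99,m) peaks at m = (n−1)/2 and (n+1)/2; the smaller is 49.

49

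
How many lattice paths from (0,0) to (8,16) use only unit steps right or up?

735471

Each path is a sequence of 24 steps with 8 rights: C(24,8) = 735471.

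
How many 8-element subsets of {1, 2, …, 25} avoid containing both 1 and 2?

980628

All 8-subsets: C(25,8) = 1081575. Those containing both fixed elements: C(23,6) = 100947.
1081575 − 100947 = 980628.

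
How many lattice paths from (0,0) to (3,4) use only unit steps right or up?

Each path is a sequence of 7 steps with 3 rights: C(7,3) = 35.

35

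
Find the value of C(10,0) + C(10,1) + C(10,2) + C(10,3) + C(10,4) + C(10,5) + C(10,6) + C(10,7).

968

1 + 10 + 45 + 120 + 210 + 252 + 210 + 120 = 968.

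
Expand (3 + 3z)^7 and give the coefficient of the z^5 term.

45927

The general term is C(7,j)·(3)^j·(3z)^(7-j); the z^5 term has j = 2.
C(7,2) = 21.
Coefficient = C(7,2) · 3^2 · 3^5 = 21 · 9 · 243 = 45927.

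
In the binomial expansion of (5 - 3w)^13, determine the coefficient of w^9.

-8795840625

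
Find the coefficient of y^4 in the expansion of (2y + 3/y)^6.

General term: C(6,j)·(2y)^j·(3/y)^(6-j), with y-exponent 1j − 1(6−j) = 2j − 6.
Set 2j − 6 = 4: j = 5.
C(6,5) = 6; 2^5 = 32; 3^1 = 3.
Coefficient = 6 · 32 · 3 = 576.

576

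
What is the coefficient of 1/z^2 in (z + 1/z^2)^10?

General term: C(10,j)·(z)^j·(1/z^2)^(10-j), with z-exponent 1j − 2(10−j) = 3j − 20.
Set 3j − 20 = -2: j = 6.
C(10,6) = 210; 1^6 = 1; 1^4 = 1.
Coefficient = 210 · 1 · 1 = 210.

210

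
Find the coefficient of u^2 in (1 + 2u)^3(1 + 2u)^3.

(1 + 2u)^3(1 + 2u)^3 = (1 + 2u)^6, so the coefficient of u^2 is C(6,2)·2^2 = 15·4 = 60.

60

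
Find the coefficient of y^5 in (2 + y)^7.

The general term is C(7,j)·(2)^j·(y)^(7-j); the y^5 term has j = 2.
C(7,2) = 21.
Coefficient = C(7,2) · 2^2 = 21 · 4 = 84.

84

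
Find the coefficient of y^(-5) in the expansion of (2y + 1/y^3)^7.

560

General term: C(7,j)·(2y)^j·(1/y^3)^(7-j), with y-exponent 1j − 3(7−j) = 4j − 21.
Set 4j − 21 = -5: j = 4.
C(7,4) = 35; 2^4 = 16; 1^3 = 1.
Coefficient = 35 · 16 · 1 = 560.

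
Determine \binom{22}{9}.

C(22,9) = (22·21·20·19·18·17·16·15·14) / 9! = 180503769600 / 362880 = 497420.

497420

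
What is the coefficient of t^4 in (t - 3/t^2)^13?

General term: C(13,j)·(t)^j·(-3/t^2)^(13-j), with t-exponent 1j − 2(13−j) = 3j − 26.
Set 3j − 26 = 4: j = 10.
C(13,10) = 286; 1^10 = 1; (-3)^3 = -27.
Coefficient = 286 · 1 · (-27) = -7722.

-7722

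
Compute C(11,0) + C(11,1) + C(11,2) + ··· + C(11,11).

2048

Setting x = 1 in (1+x)^11 gives Σ C(11,j) = 2^11 = 2048.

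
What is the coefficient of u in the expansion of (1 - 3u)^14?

The general term is C(14,j)·(1)^j·(-3u)^(14-j); the u^1 term has j = 13.
C(14,13) = 14.
Coefficient = C(14,13) · (-3)^1 = 14 · (-3) = -42.

-42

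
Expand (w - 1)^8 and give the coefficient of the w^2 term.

28

The general term is C(8,j)·(w)^j·(-1)^(8-j); the w^2 term has j = 2.
C(8,2) = 28.
Coefficient = C(8,2) = 28.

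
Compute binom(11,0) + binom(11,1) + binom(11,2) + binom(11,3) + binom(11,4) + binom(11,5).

1 + 11 + 55 + 165 + 330 + 462 = 1024.

1024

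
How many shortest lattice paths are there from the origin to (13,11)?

Each path is a sequence of 24 steps with 13 rights: C(24,13) = 2496144.

2496144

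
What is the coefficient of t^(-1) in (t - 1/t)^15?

6435

General term: C(15,j)·(t)^j·(-1/t)^(15-j), with t-exponent 1j − 1(15−j) = 2j − 15.
Set 2j − 15 = -1: j = 7.
C(15,7) = 6435; 1^7 = 1; (-1)^8 = 1.
Coefficient = 6435 · 1 · 1 = 6435.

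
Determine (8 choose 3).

C(8,3) = (8·7·6) / 3! = 336 / 6 = 56.

56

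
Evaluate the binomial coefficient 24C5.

C(24,5) = (24·23·22·21·20) / 5! = 5100480 / 120 = 42504.

42504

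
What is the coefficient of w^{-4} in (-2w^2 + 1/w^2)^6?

General term: C(6,j)·(-2w^2)^j·(1/w^2)^(6-j), with w-exponent 2j − 2(6−j) = 4j − 12.
Set 4j − 12 = -4: j = 2.
C(6,2) = 15; (-2)^2 = 4; 1^4 = 1.
Coefficient = 15 · 4 · 1 = 60.

60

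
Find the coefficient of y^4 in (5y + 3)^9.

19136250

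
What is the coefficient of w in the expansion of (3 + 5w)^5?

The general term is C(5,j)·(3)^j·(5w)^(5-j); the w^1 term has j = 4.
C(5,4) = 5.
Coefficient = C(5,4) · 3^4 · 5^1 = 5 · 81 · 5 = 2025.

2025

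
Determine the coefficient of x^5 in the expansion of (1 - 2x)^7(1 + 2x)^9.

1344

Coefficient of x^5 = Σ_{j} C(7,j)·(-2)^j·C(9,5-j)·2^(5-j) for j from 0 to 5.
= 4032 + (-28224) + 56448 + (-40320) + 10080 + (-672) = 1344.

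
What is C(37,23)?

6107086800

C(37,23) = C(37,14) by symmetry.
C(37,14) = (37·36·35·34·33·32·31·30·29·28·27·26·25·24) / 14! = 532405391434076160000 / 87178291200 = 6107086800.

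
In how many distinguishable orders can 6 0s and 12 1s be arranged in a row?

Choose positions for the 0s: C(18,6) = 18564.

18564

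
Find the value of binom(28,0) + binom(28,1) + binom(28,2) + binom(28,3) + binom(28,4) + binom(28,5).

122438

1 + 28 + 378 + 3276 + 20475 + 98280 = 122438.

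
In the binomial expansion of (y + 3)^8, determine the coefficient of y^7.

24

The general term is C(8,j)·(y)^j·(3)^(8-j); the y^7 term has j = 7.
C(8,7) = 8.
Coefficient = C(8,7) · 3^1 = 8 · 3 = 24.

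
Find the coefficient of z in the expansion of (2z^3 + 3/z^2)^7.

22680

General term: C(7,j)·(2z^3)^j·(3/z^2)^(7-j), with z-exponent 3j − 2(7−j) = 5j − 14.
Set 5j − 14 = 1: j = 3.
C(7,3) = 35; 2^3 = 8; 3^4 = 81.
Coefficient = 35 · 8 · 81 = 22680.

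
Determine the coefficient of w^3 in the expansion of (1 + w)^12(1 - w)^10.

Coefficient of w^3 = Σ_{j} C(12,j)·1^j·C(10,3-j)·(-1)^(3-j) for j from 0 to 3.
= (-120) + 540 + (-660) + 220 = -20.

-20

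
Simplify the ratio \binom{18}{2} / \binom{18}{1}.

C(n,k+1)/C(n,k) = (n−k)/(k+1) = (18−1)/(1+1) = 17/2.

17/2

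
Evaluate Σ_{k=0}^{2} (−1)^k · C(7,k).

The partial alternating sum Σ_{k=0}^{2} (−1)^k C(7,k) = (−1)^2 C(6,2) = 15.

15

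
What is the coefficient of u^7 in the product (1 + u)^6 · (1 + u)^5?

330

(1 + u)^6(1 + u)^5 = (1 + u)^11, so the coefficient of u^7 is C(11,7)·1^7 = 330·1 = 330.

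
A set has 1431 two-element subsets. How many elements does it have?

54

n(n−1)/2 = 1431 ⇒ n(n−1) = 2862. Since 54·53 = 2862, n = 54.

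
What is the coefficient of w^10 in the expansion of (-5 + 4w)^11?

The general term is C(11,j)·(-5)^j·(4w)^(11-j); the w^10 term has j = 1.
C(11,1) = 11.
Coefficient = C(11,1) · (-5)^1 · 4^10 = 11 · (-5) · 1048576 = -57671680.

-57671680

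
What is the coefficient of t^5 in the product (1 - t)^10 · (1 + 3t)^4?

Coefficient of t^5 = Σ_{j} C(10,j)·(-1)^j·C(4,5-j)·3^(5-j) for j from 1 to 5.
= (-810) + 4860 + (-6480) + 2520 + (-252) = -162.

-162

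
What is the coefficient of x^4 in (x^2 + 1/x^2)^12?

General term: C(12,j)·(x^2)^j·(1/x^2)^(12-j), with x-exponent 2j − 2(12−j) = 4j − 24.
Set 4j − 24 = 4: j = 7.
C(12,7) = 792; 1^7 = 1; 1^5 = 1.
Coefficient = 792 · 1 · 1 = 792.

792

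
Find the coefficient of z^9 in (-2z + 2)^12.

-901120

The general term is C(12,j)·(-2z)^j·(2)^(12-j); the z^9 term has j = 9.
C(12,9) = 220.
Coefficient = C(12,9) · (-2)^9 · 2^3 = 220 · (-512) · 8 = -901120.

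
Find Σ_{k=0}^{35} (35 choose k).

34359738368

The entries of row 35 sum to 2^35 = 34359738368.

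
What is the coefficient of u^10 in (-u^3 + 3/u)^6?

General term: C(6,j)·(-u^3)^j·(3/u)^(6-j), with u-exponent 3j − 1(6−j) = 4j − 6.
Set 4j − 6 = 10: j = 4.
C(6,4) = 15; (-1)^4 = 1; 3^2 = 9.
Coefficient = 15 · 1 · 9 = 135.

135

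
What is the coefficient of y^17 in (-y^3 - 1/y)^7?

-7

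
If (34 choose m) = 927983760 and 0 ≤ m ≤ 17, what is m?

13

C(34,m) increases on 0 ≤ m ≤ 17. C(34,12) = 548354040 and C(34,13) = 927983760, so m = 13.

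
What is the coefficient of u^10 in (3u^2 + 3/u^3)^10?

General term: C(10,j)·(3u^2)^j·(3/u^3)^(10-j), with u-exponent 2j − 3(10−j) = 5j − 30.
Set 5j − 30 = 10: j = 8.
C(10,8) = 45; 3^8 = 6561; 3^2 = 9.
Coefficient = 45 · 6561 · 9 = 2657205.

2657205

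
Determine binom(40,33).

C(40,33) = C(40,7) by symmetry.
C(40,7) = (40·39·38·37·36·35·34) / 7! = 93963542400 / 5040 = 18643560.

18643560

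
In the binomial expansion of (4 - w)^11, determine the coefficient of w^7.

-84480

The general term is C(11,j)·(4)^j·(-w)^(11-j); the w^7 term has j = 4.
C(11,4) = 330.
Coefficient = C(11,4) · 4^4 · (-1)^7 = 330 · 256 · (-1) = -84480.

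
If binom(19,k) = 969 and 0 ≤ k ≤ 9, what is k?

3

C(19,k) increases on 0 ≤ k ≤ 9. C(19,2) = 171 and C(19,3) = 969, so k = 3.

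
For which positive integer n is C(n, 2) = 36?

9

n(n−1)/2 = 36 ⇒ n(n−1) = 72. Since 9·8 = 72, n = 9.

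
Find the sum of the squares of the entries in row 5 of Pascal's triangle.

By Vandermonde's identity, Σ C(5,r)² = C(10,5) = 252.

252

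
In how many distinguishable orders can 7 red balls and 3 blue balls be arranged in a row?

Choose positions for the red balls: C(10,7) = 120.

120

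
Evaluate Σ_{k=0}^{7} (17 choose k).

41226

1 + 17 + 136 + 680 + 2380 + 6188 + 12376 + 19448 = 41226.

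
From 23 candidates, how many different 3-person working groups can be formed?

1771

This is C(23,3) = 1771.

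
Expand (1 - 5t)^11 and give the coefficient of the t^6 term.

The general term is C(11,j)·(1)^j·(-5t)^(11-j); the t^6 term has j = 5.
C(11,5) = 462.
Coefficient = C(11,5) · (-5)^6 = 462 · 15625 = 7218750.

7218750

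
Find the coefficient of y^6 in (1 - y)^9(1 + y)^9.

-84

Coefficient of y^6 = Σ_{j} C(9,j)·(-1)^j·C(9,6-j)·1^(6-j) for j from 0 to 6.
= 84 + (-1134) + 4536 + (-7056) + 4536 + (-1134) + 84 = -84.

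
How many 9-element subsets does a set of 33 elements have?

C(33,9) = (33·32·31·30·29·28·27·26·25) / 9! = 13995229248000 / 362880 = 38567100.

38567100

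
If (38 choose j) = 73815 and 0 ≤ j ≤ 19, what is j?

C(38,j) increases on 0 ≤ j ≤ 19. C(38,3) = 8436 and C(38,4) = 73815, so j = 4.

4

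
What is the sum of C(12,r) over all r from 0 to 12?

4096

Setting x = 1 in (1+x)^12 gives Σ C(12,r) = 2^12 = 4096.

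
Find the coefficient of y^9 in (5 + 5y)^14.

12219238281250

The general term is C(14,j)·(5)^j·(5y)^(14-j); the y^9 term has j = 5.
C(14,5) = 2002.
Coefficient = C(14,5) · 5^5 · 5^9 = 2002 · 3125 · 1953125 = 12219238281250.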